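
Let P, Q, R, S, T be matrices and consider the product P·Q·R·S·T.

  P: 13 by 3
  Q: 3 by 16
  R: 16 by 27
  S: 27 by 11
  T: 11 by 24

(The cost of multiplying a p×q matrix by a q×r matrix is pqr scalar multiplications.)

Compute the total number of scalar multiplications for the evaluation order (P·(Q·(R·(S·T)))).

19584

(S·T): 27×11 by 11×24 → 27×24, cost 27·11·24 = 7128
(R·(S·T)): 16×27 by 27×24 → 16×24, cost 16·27·24 = 10368; cumulative 17496
(Q·(R·(S·T))): 3×16 by 16×24 → 3×24, cost 3·16·24 = 1152; cumulative 18648
(P·(Q·(R·(S·T)))): 13×3 by 3×24 → 13×24, cost 13·3·24 = 936; cumulative 19584
Total: 19584 scalar multiplications.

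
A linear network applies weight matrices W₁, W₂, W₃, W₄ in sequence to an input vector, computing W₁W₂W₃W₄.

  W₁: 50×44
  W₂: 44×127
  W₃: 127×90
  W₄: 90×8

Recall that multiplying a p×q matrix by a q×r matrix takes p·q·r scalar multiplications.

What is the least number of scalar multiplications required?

153744

Adjacent pairs: W₁W₂ = 50·44·127 = 279400; W₂W₃ = 44·127·90 = 502920; W₃W₄ = 127·90·8 = 91440.
Length 3: W₁..W₃: k=1: 0+502920+50·44·90=700920; k=2: 279400+0+50·127·90=850900 → min 700920 | W₂..W₄: k=2: 0+91440+44·127·8=136144; k=3: 502920+0+44·90·8=534600 → min 136144.
Length 4: W₁..W₄: k=1: 0+136144+50·44·8=153744; k=2: 279400+91440+50·127·8=421640; k=3: 700920+0+50·90·8=736920 → min 153744.
Optimal order: (W₁(W₂(W₃W₄))) with cost 153744.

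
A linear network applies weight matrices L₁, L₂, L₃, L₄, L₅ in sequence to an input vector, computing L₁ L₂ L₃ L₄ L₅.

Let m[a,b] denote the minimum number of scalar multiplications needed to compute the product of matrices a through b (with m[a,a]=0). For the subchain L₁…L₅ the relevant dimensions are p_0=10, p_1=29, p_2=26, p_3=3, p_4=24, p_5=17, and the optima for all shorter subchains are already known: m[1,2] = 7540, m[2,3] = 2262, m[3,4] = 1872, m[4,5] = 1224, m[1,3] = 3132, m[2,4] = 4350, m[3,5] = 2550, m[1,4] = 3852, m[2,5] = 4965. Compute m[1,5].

m[1,5] = min over k∈[1,4] of m[1,k]+m[k+1,5]+p_{0}·p_k·p_{5}.
k=1: 0 + 4965 + 10·29·17 = 9895; k=2: 7540 + 2550 + 10·26·17 = 14510; k=3: 3132 + 1224 + 10·3·17 = 4866; k=4: 3852 + 0 + 10·24·17 = 7932.
Minimum: 4866 at k=3.

4866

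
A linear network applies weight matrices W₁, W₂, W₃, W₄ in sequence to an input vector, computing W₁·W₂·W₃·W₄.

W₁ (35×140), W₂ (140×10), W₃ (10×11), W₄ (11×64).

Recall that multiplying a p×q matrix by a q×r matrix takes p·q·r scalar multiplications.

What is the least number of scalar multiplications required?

77490

Adjacent pairs: W₁W₂ = 35·140·10 = 49000; W₂W₃ = 140·10·11 = 15400; W₃W₄ = 10·11·64 = 7040.
Length 3: W₁..W₃: k=1: 0+15400+35·140·11=69300; k=2: 49000+0+35·10·11=52850 → min 52850 | W₂..W₄: k=2: 0+7040+140·10·64=96640; k=3: 15400+0+140·11·64=113960 → min 96640.
Length 4: W₁..W₄: k=1: 0+96640+35·140·64=410240; k=2: 49000+7040+35·10·64=78440; k=3: 52850+0+35·11·64=77490 → min 77490.
Optimal order: (((W₁·W₂)·W₃)·W₄) with cost 77490.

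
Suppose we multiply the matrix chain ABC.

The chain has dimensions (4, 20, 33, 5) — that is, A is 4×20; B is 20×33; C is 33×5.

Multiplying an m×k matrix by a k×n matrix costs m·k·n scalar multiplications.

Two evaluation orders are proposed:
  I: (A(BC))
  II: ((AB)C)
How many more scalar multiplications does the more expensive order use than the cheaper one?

400

Order I = (A(BC)): (BC): 20×33 by 33×5 → 20×5, cost 20·33·5 = 3300; (A(BC)): 4×20 by 20×5 → 4×5, cost 4·20·5 = 400; cumulative 3700. Total 3700.
Order II = ((AB)C): (AB): 4×20 by 20×33 → 4×33, cost 4·20·33 = 2640; ((AB)C): 4×33 by 33×5 → 4×5, cost 4·33·5 = 660; cumulative 3300. Total 3300.
Difference: |3700 − 3300| = 400.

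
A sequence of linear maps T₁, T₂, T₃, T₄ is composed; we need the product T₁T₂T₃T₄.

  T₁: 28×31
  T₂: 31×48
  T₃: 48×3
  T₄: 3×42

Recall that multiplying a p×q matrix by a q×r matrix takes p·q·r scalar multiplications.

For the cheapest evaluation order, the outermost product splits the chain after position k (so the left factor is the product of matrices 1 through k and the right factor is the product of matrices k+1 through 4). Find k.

Adjacent pairs: T₁T₂ = 28·31·48 = 41664; T₂T₃ = 31·48·3 = 4464; T₃T₄ = 48·3·42 = 6048.
Length 3: T₁..T₃: k=1: 0+4464+28·31·3=7068; k=2: 41664+0+28·48·3=45696 → min 7068 | T₂..T₄: k=2: 0+6048+31·48·42=68544; k=3: 4464+0+31·3·42=8370 → min 8370.
Top-level splits: k=1: (T₁..T₁)·(T₂..T₄) → 0+8370+28·31·42 = 44826; k=2: (T₁..T₂)·(T₃..T₄) → 41664+6048+28·48·42 = 104160; k=3: (T₁..T₃)·(T₄..T₄) → 7068+0+28·3·42 = 10596.
Best split is after T₃, i.e. k = 3.

3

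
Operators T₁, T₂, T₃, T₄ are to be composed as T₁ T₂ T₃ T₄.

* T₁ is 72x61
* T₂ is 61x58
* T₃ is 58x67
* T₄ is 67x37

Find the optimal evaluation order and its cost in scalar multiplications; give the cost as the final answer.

437192

Adjacent pairs: T₁T₂ = 72·61·58 = 254736; T₂T₃ = 61·58·67 = 237046; T₃T₄ = 58·67·37 = 143782.
Length 3: T₁..T₃: k=1: 0+237046+72·61·67=531310; k=2: 254736+0+72·58·67=534528 → min 531310 | T₂..T₄: k=2: 0+143782+61·58·37=274688; k=3: 237046+0+61·67·37=388265 → min 274688.
Length 4: T₁..T₄: k=1: 0+274688+72·61·37=437192; k=2: 254736+143782+72·58·37=553030; k=3: 531310+0+72·67·37=709798 → min 437192.
Optimal parenthesization: (T₁ (T₂ (T₃ T₄))) with cost 437192.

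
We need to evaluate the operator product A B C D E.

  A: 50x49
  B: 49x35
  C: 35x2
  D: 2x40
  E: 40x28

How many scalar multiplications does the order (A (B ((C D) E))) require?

158620

(C D): 35×2 by 2×40 → 35×40, cost 35·2·40 = 2800
((C D) E): 35×40 by 40×28 → 35×28, cost 35·40·28 = 39200; cumulative 42000
(B ((C D) E)): 49×35 by 35×28 → 49×28, cost 49·35·28 = 48020; cumulative 90020
(A (B ((C D) E))): 50×49 by 49×28 → 50×28, cost 50·49·28 = 68600; cumulative 158620
Total: 158620 scalar multiplications.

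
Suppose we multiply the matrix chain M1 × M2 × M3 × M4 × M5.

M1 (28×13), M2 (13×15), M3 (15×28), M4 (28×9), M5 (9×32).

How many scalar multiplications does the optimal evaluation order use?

16875

Adjacent pairs: M1M2 = 28·13·15 = 5460; M2M3 = 13·15·28 = 5460; M3M4 = 15·28·9 = 3780; M4M5 = 28·9·32 = 8064.
Length 3: M1..M3: k=1: 0+5460+28·13·28=15652; k=2: 5460+0+28·15·28=17220 → min 15652 | M2..M4: k=2: 0+3780+13·15·9=5535; k=3: 5460+0+13·28·9=8736 → min 5535 | M3..M5: k=3: 0+8064+15·28·32=21504; k=4: 3780+0+15·9·32=8100 → min 8100.
Length 4: M1..M4: k=1: 0+5535+28·13·9=8811; k=2: 5460+3780+28·15·9=13020; k=3: 15652+0+28·28·9=22708 → min 8811 | M2..M5: k=2: 0+8100+13·15·32=14340; k=3: 5460+8064+13·28·32=25172; k=4: 5535+0+13·9·32=9279 → min 9279.
Length 5: M1..M5: k=1: 0+9279+28·13·32=20927; k=2: 5460+8100+28·15·32=27000; k=3: 15652+8064+28·28·32=48804; k=4: 8811+0+28·9·32=16875 → min 16875.
Optimal order: ((M1 × (M2 × (M3 × M4))) × M5) with cost 16875.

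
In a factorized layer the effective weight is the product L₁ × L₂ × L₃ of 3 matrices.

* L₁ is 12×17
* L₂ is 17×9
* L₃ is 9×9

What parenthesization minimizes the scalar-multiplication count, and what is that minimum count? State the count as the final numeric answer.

2808

(L₁ × (L₂ × L₃)): cost 3213.
((L₁ × L₂) × L₃): cost 2808.
Optimal: ((L₁ × L₂) × L₃) with cost 2808.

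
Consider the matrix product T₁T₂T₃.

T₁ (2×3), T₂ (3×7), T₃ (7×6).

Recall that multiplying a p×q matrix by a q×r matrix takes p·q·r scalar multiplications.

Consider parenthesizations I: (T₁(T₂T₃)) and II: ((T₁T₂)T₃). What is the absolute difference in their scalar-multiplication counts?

Order I = (T₁(T₂T₃)): (T₂T₃): 3×7 by 7×6 → 3×6, cost 3·7·6 = 126; (T₁(T₂T₃)): 2×3 by 3×6 → 2×6, cost 2·3·6 = 36; cumulative 162. Total 162.
Order II = ((T₁T₂)T₃): (T₁T₂): 2×3 by 3×7 → 2×7, cost 2·3·7 = 42; ((T₁T₂)T₃): 2×7 by 7×6 → 2×6, cost 2·7·6 = 84; cumulative 126. Total 126.
Difference: |162 − 126| = 36.

36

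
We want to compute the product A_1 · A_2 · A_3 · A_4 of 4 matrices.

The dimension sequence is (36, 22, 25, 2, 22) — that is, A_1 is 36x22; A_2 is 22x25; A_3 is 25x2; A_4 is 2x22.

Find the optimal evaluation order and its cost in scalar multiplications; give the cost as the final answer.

Adjacent pairs: A_1A_2 = 36·22·25 = 19800; A_2A_3 = 22·25·2 = 1100; A_3A_4 = 25·2·22 = 1100.
Length 3: A_1..A_3: k=1: 0+1100+36·22·2=2684; k=2: 19800+0+36·25·2=21600 → min 2684 | A_2..A_4: k=2: 0+1100+22·25·22=13200; k=3: 1100+0+22·2·22=2068 → min 2068.
Length 4: A_1..A_4: k=1: 0+2068+36·22·22=19492; k=2: 19800+1100+36·25·22=40700; k=3: 2684+0+36·2·22=4268 → min 4268.
Optimal parenthesization: ((A_1 · (A_2 · A_3)) · A_4) with cost 4268.

4268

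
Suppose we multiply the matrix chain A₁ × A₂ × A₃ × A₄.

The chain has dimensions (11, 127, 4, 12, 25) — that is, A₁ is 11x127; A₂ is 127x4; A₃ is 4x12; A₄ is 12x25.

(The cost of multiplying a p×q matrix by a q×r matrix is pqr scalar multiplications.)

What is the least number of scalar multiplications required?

Adjacent pairs: A₁A₂ = 11·127·4 = 5588; A₂A₃ = 127·4·12 = 6096; A₃A₄ = 4·12·25 = 1200.
Length 3: A₁..A₃: k=1: 0+6096+11·127·12=22860; k=2: 5588+0+11·4·12=6116 → min 6116 | A₂..A₄: k=2: 0+1200+127·4·25=13900; k=3: 6096+0+127·12·25=44196 → min 13900.
Length 4: A₁..A₄: k=1: 0+13900+11·127·25=48825; k=2: 5588+1200+11·4·25=7888; k=3: 6116+0+11·12·25=9416 → min 7888.
Optimal order: ((A₁ × A₂) × (A₃ × A₄)) with cost 7888.

7888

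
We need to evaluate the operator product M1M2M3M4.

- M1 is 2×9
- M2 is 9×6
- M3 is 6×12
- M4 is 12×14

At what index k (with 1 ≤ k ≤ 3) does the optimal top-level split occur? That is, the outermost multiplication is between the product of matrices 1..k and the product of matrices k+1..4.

Adjacent pairs: M1M2 = 2·9·6 = 108; M2M3 = 9·6·12 = 648; M3M4 = 6·12·14 = 1008.
Length 3: M1..M3: k=1: 0+648+2·9·12=864; k=2: 108+0+2·6·12=252 → min 252 | M2..M4: k=2: 0+1008+9·6·14=1764; k=3: 648+0+9·12·14=2160 → min 1764.
Top-level splits: k=1: (M1..M1)·(M2..M4) → 0+1764+2·9·14 = 2016; k=2: (M1..M2)·(M3..M4) → 108+1008+2·6·14 = 1284; k=3: (M1..M3)·(M4..M4) → 252+0+2·12·14 = 588.
Best split is after M3, i.e. k = 3.

3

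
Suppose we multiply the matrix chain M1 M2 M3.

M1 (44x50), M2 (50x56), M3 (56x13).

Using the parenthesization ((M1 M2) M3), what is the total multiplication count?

(M1 M2): 44×50 by 50×56 → 44×56, cost 44·50·56 = 123200
((M1 M2) M3): 44×56 by 56×13 → 44×13, cost 44·56·13 = 32032; cumulative 155232
Total: 155232 scalar multiplications.

155232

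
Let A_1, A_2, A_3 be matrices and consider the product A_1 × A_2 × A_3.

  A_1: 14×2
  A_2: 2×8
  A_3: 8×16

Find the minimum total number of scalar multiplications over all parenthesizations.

Order (A_1 × (A_2 × A_3)): (A_2 × A_3): 2×8 by 8×16 → 2×16, cost 2·8·16 = 256; (A_1 × (A_2 × A_3)): 14×2 by 2×16 → 14×16, cost 14·2·16 = 448; cumulative 704. Total 704.
Order ((A_1 × A_2) × A_3): (A_1 × A_2): 14×2 by 2×8 → 14×8, cost 14·2·8 = 224; ((A_1 × A_2) × A_3): 14×8 by 8×16 → 14×16, cost 14·8·16 = 1792; cumulative 2016. Total 2016.
Minimum: 704.

704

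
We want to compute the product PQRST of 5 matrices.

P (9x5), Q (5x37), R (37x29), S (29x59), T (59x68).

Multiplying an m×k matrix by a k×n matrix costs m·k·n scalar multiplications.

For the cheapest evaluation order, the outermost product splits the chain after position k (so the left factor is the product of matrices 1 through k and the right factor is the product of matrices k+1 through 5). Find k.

Adjacent pairs: PQ = 9·5·37 = 1665; QR = 5·37·29 = 5365; RS = 37·29·59 = 63307; ST = 29·59·68 = 116348.
Length 3: P..R: k=1: 0+5365+9·5·29=6670; k=2: 1665+0+9·37·29=11322 → min 6670 | Q..S: k=2: 0+63307+5·37·59=74222; k=3: 5365+0+5·29·59=13920 → min 13920 | R..T: k=3: 0+116348+37·29·68=189312; k=4: 63307+0+37·59·68=211751 → min 189312.
Length 4: P..S: k=1: 0+13920+9·5·59=16575; k=2: 1665+63307+9·37·59=84619; k=3: 6670+0+9·29·59=22069 → min 16575 | Q..T: k=2: 0+189312+5·37·68=201892; k=3: 5365+116348+5·29·68=131573; k=4: 13920+0+5·59·68=33980 → min 33980.
Top-level splits: k=1: (P..P)·(Q..T) → 0+33980+9·5·68 = 37040; k=2: (P..Q)·(R..T) → 1665+189312+9·37·68 = 213621; k=3: (P..R)·(S..T) → 6670+116348+9·29·68 = 140766; k=4: (P..S)·(T..T) → 16575+0+9·59·68 = 52683.
Best split is after P, i.e. k = 1.

1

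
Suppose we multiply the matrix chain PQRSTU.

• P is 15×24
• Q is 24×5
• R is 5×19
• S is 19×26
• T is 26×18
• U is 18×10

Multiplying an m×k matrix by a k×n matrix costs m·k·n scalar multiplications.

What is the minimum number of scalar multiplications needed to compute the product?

8260

Adjacent pairs: PQ = 15·24·5 = 1800; QR = 24·5·19 = 2280; RS = 5·19·26 = 2470; ST = 19·26·18 = 8892; TU = 26·18·10 = 4680.
Length 3: P..R: k=1: 0+2280+15·24·19=9120; k=2: 1800+0+15·5·19=3225 → min 3225 | Q..S: k=2: 0+2470+24·5·26=5590; k=3: 2280+0+24·19·26=14136 → min 5590 | R..T: k=3: 0+8892+5·19·18=10602; k=4: 2470+0+5·26·18=4810 → min 4810 | S..U: k=4: 0+4680+19·26·10=9620; k=5: 8892+0+19·18·10=12312 → min 9620.
Length 4: P..S: k=1: 0+5590+15·24·26=14950; k=2: 1800+2470+15·5·26=6220; k=3: 3225+0+15·19·26=10635 → min 6220 | Q..T: k=2: 0+4810+24·5·18=6970; k=3: 2280+8892+24·19·18=19380; k=4: 5590+0+24·26·18=16822 → min 6970 | R..U: k=3: 0+9620+5·19·10=10570; k=4: 2470+4680+5·26·10=8450; k=5: 4810+0+5·18·10=5710 → min 5710.
Length 5: P..T: k=1: 0+6970+15·24·18=13450; k=2: 1800+4810+15·5·18=7960; k=3: 3225+8892+15·19·18=17247; k=4: 6220+0+15·26·18=13240 → min 7960 | Q..U: k=2: 0+5710+24·5·10=6910; k=3: 2280+9620+24·19·10=16460; k=4: 5590+4680+24·26·10=16510; k=5: 6970+0+24·18·10=11290 → min 6910.
Length 6: P..U: k=1: 0+6910+15·24·10=10510; k=2: 1800+5710+15·5·10=8260; k=3: 3225+9620+15·19·10=15695; k=4: 6220+4680+15·26·10=14800; k=5: 7960+0+15·18·10=10660 → min 8260.
Optimal order: ((PQ)(((RS)T)U)) with cost 8260.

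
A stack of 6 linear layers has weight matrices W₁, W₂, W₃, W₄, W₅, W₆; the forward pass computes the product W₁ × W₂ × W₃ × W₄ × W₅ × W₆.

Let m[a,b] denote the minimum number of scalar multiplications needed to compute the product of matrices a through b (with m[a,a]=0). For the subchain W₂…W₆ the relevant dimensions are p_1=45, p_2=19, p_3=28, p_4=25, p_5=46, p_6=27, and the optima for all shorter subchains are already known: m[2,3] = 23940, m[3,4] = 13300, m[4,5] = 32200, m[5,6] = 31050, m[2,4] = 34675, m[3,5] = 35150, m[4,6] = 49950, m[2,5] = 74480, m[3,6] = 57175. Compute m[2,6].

80260

m[2,6] = min over k∈[2,5] of m[2,k]+m[k+1,6]+p_{1}·p_k·p_{6}.
k=2: 0 + 57175 + 45·19·27 = 80260; k=3: 23940 + 49950 + 45·28·27 = 107910; k=4: 34675 + 31050 + 45·25·27 = 96100; k=5: 74480 + 0 + 45·46·27 = 130370.
Minimum: 80260 at k=2.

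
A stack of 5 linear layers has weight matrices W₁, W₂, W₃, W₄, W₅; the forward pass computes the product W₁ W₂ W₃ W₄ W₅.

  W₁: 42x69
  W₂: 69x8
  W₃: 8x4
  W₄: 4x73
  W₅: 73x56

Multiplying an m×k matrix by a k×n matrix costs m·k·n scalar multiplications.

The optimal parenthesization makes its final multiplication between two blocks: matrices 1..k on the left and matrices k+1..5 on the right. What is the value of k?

3

Adjacent pairs: W₁W₂ = 42·69·8 = 23184; W₂W₃ = 69·8·4 = 2208; W₃W₄ = 8·4·73 = 2336; W₄W₅ = 4·73·56 = 16352.
Length 3: W₁..W₃: k=1: 0+2208+42·69·4=13800; k=2: 23184+0+42·8·4=24528 → min 13800 | W₂..W₄: k=2: 0+2336+69·8·73=42632; k=3: 2208+0+69·4·73=22356 → min 22356 | W₃..W₅: k=3: 0+16352+8·4·56=18144; k=4: 2336+0+8·73·56=35040 → min 18144.
Length 4: W₁..W₄: k=1: 0+22356+42·69·73=233910; k=2: 23184+2336+42·8·73=50048; k=3: 13800+0+42·4·73=26064 → min 26064 | W₂..W₅: k=2: 0+18144+69·8·56=49056; k=3: 2208+16352+69·4·56=34016; k=4: 22356+0+69·73·56=304428 → min 34016.
Top-level splits: k=1: (W₁..W₁)·(W₂..W₅) → 0+34016+42·69·56 = 196304; k=2: (W₁..W₂)·(W₃..W₅) → 23184+18144+42·8·56 = 60144; k=3: (W₁..W₃)·(W₄..W₅) → 13800+16352+42·4·56 = 39560; k=4: (W₁..W₄)·(W₅..W₅) → 26064+0+42·73·56 = 197760.
Best split is after W₃, i.e. k = 3.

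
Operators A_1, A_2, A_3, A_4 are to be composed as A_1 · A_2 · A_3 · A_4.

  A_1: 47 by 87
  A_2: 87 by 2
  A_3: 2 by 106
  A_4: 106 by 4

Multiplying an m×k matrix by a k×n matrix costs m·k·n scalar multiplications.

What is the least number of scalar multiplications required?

9402

Adjacent pairs: A_1A_2 = 47·87·2 = 8178; A_2A_3 = 87·2·106 = 18444; A_3A_4 = 2·106·4 = 848.
Length 3: A_1..A_3: k=1: 0+18444+47·87·106=451878; k=2: 8178+0+47·2·106=18142 → min 18142 | A_2..A_4: k=2: 0+848+87·2·4=1544; k=3: 18444+0+87·106·4=55332 → min 1544.
Length 4: A_1..A_4: k=1: 0+1544+47·87·4=17900; k=2: 8178+848+47·2·4=9402; k=3: 18142+0+47·106·4=38070 → min 9402.
Optimal order: ((A_1 · A_2) · (A_3 · A_4)) with cost 9402.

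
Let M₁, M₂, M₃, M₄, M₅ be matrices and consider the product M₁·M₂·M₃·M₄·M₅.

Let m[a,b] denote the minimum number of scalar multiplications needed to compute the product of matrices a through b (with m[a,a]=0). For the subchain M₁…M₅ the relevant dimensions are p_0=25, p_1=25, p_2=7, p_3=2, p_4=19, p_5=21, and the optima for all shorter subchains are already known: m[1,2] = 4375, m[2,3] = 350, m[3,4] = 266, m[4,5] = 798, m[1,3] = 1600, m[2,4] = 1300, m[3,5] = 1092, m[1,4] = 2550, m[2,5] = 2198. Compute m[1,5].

m[1,5] = min over k∈[1,4] of m[1,k]+m[k+1,5]+p_{0}·p_k·p_{5}.
k=1: 0 + 2198 + 25·25·21 = 15323; k=2: 4375 + 1092 + 25·7·21 = 9142; k=3: 1600 + 798 + 25·2·21 = 3448; k=4: 2550 + 0 + 25·19·21 = 12525.
Minimum: 3448 at k=3.

3448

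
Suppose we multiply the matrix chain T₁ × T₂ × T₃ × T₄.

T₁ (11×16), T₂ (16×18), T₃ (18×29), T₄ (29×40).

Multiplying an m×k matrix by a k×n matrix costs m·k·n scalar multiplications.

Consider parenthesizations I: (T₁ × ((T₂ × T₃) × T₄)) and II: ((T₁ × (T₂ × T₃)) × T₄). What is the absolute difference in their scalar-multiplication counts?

7736

Order I = (T₁ × ((T₂ × T₃) × T₄)): (T₂ × T₃): 16×18 by 18×29 → 16×29, cost 16·18·29 = 8352; ((T₂ × T₃) × T₄): 16×29 by 29×40 → 16×40, cost 16·29·40 = 18560; cumulative 26912; (T₁ × ((T₂ × T₃) × T₄)): 11×16 by 16×40 → 11×40, cost 11·16·40 = 7040; cumulative 33952. Total 33952.
Order II = ((T₁ × (T₂ × T₃)) × T₄): (T₂ × T₃): 16×18 by 18×29 → 16×29, cost 16·18·29 = 8352; (T₁ × (T₂ × T₃)): 11×16 by 16×29 → 11×29, cost 11·16·29 = 5104; cumulative 13456; ((T₁ × (T₂ × T₃)) × T₄): 11×29 by 29×40 → 11×40, cost 11·29·40 = 12760; cumulative 26216. Total 26216.
Difference: |33952 − 26216| = 7736.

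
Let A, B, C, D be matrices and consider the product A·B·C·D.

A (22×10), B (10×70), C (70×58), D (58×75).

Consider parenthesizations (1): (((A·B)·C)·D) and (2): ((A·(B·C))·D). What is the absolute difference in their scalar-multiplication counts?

Order (1) = (((A·B)·C)·D): (A·B): 22×10 by 10×70 → 22×70, cost 22·10·70 = 15400; ((A·B)·C): 22×70 by 70×58 → 22×58, cost 22·70·58 = 89320; cumulative 104720; (((A·B)·C)·D): 22×58 by 58×75 → 22×75, cost 22·58·75 = 95700; cumulative 200420. Total 200420.
Order (2) = ((A·(B·C))·D): (B·C): 10×70 by 70×58 → 10×58, cost 10·70·58 = 40600; (A·(B·C)): 22×10 by 10×58 → 22×58, cost 22·10·58 = 12760; cumulative 53360; ((A·(B·C))·D): 22×58 by 58×75 → 22×75, cost 22·58·75 = 95700; cumulative 149060. Total 149060.
Difference: |200420 − 149060| = 51360.

51360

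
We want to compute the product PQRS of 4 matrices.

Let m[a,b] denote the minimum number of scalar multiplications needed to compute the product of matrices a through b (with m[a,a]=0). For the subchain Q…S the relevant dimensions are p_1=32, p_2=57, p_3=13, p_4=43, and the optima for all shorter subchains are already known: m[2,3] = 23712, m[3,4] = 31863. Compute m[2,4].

41600

m[2,4] = min over k∈[2,3] of m[2,k]+m[k+1,4]+p_{1}·p_k·p_{4}.
k=2: 0 + 31863 + 32·57·43 = 110295; k=3: 23712 + 0 + 32·13·43 = 41600.
Minimum: 41600 at k=3.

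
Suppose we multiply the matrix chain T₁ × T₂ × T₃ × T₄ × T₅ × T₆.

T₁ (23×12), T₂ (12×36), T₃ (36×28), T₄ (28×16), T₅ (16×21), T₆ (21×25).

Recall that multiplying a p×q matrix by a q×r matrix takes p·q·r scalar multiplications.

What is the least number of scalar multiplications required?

34704

Adjacent pairs: T₁T₂ = 23·12·36 = 9936; T₂T₃ = 12·36·28 = 12096; T₃T₄ = 36·28·16 = 16128; T₄T₅ = 28·16·21 = 9408; T₅T₆ = 16·21·25 = 8400.
Length 3: T₁..T₃: k=1: 0+12096+23·12·28=19824; k=2: 9936+0+23·36·28=33120 → min 19824 | T₂..T₄: k=2: 0+16128+12·36·16=23040; k=3: 12096+0+12·28·16=17472 → min 17472 | T₃..T₅: k=3: 0+9408+36·28·21=30576; k=4: 16128+0+36·16·21=28224 → min 28224 | T₄..T₆: k=4: 0+8400+28·16·25=19600; k=5: 9408+0+28·21·25=24108 → min 19600.
Length 4: T₁..T₄: k=1: 0+17472+23·12·16=21888; k=2: 9936+16128+23·36·16=39312; k=3: 19824+0+23·28·16=30128 → min 21888 | T₂..T₅: k=2: 0+28224+12·36·21=37296; k=3: 12096+9408+12·28·21=28560; k=4: 17472+0+12·16·21=21504 → min 21504 | T₃..T₆: k=3: 0+19600+36·28·25=44800; k=4: 16128+8400+36·16·25=38928; k=5: 28224+0+36·21·25=47124 → min 38928.
Length 5: T₁..T₅: k=1: 0+21504+23·12·21=27300; k=2: 9936+28224+23·36·21=55548; k=3: 19824+9408+23·28·21=42756; k=4: 21888+0+23·16·21=29616 → min 27300 | T₂..T₆: k=2: 0+38928+12·36·25=49728; k=3: 12096+19600+12·28·25=40096; k=4: 17472+8400+12·16·25=30672; k=5: 21504+0+12·21·25=27804 → min 27804.
Length 6: T₁..T₆: k=1: 0+27804+23·12·25=34704; k=2: 9936+38928+23·36·25=69564; k=3: 19824+19600+23·28·25=55524; k=4: 21888+8400+23·16·25=39488; k=5: 27300+0+23·21·25=39375 → min 34704.
Optimal order: (T₁ × ((((T₂ × T₃) × T₄) × T₅) × T₆)) with cost 34704.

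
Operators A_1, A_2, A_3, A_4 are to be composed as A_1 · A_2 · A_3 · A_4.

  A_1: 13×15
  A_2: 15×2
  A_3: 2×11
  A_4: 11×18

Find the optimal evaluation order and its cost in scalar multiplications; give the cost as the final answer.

Adjacent pairs: A_1A_2 = 13·15·2 = 390; A_2A_3 = 15·2·11 = 330; A_3A_4 = 2·11·18 = 396.
Length 3: A_1..A_3: k=1: 0+330+13·15·11=2475; k=2: 390+0+13·2·11=676 → min 676 | A_2..A_4: k=2: 0+396+15·2·18=936; k=3: 330+0+15·11·18=3300 → min 936.
Length 4: A_1..A_4: k=1: 0+936+13·15·18=4446; k=2: 390+396+13·2·18=1254; k=3: 676+0+13·11·18=3250 → min 1254.
Optimal parenthesization: ((A_1 · A_2) · (A_3 · A_4)) with cost 1254.

1254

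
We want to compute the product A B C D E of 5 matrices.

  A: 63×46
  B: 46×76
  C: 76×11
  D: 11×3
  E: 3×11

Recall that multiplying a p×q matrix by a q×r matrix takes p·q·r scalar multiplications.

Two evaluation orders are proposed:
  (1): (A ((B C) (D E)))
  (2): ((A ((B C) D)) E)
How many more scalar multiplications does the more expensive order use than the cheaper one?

25516

Order (1) = (A ((B C) (D E))): (B C): 46×76 by 76×11 → 46×11, cost 46·76·11 = 38456; (D E): 11×3 by 3×11 → 11×11, cost 11·3·11 = 363; ((B C) (D E)): 46×11 by 11×11 → 46×11, cost 46·11·11 = 5566; cumulative 44385; (A ((B C) (D E))): 63×46 by 46×11 → 63×11, cost 63·46·11 = 31878; cumulative 76263. Total 76263.
Order (2) = ((A ((B C) D)) E): (B C): 46×76 by 76×11 → 46×11, cost 46·76·11 = 38456; ((B C) D): 46×11 by 11×3 → 46×3, cost 46·11·3 = 1518; cumulative 39974; (A ((B C) D)): 63×46 by 46×3 → 63×3, cost 63·46·3 = 8694; cumulative 48668; ((A ((B C) D)) E): 63×3 by 3×11 → 63×11, cost 63·3·11 = 2079; cumulative 50747. Total 50747.
Difference: |76263 − 50747| = 25516.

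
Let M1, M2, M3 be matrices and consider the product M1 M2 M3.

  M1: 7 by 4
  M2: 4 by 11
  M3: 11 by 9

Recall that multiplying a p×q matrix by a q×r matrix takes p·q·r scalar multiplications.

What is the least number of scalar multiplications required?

648

Order (M1 (M2 M3)): (M2 M3): 4×11 by 11×9 → 4×9, cost 4·11·9 = 396; (M1 (M2 M3)): 7×4 by 4×9 → 7×9, cost 7·4·9 = 252; cumulative 648. Total 648.
Order ((M1 M2) M3): (M1 M2): 7×4 by 4×11 → 7×11, cost 7·4·11 = 308; ((M1 M2) M3): 7×11 by 11×9 → 7×9, cost 7·11·9 = 693; cumulative 1001. Total 1001.
Minimum: 648.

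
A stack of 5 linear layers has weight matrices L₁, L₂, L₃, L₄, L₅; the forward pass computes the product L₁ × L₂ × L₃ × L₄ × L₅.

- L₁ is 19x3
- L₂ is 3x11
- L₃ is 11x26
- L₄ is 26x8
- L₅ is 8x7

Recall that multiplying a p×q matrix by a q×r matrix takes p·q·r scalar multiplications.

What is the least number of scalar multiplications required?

Adjacent pairs: L₁L₂ = 19·3·11 = 627; L₂L₃ = 3·11·26 = 858; L₃L₄ = 11·26·8 = 2288; L₄L₅ = 26·8·7 = 1456.
Length 3: L₁..L₃: k=1: 0+858+19·3·26=2340; k=2: 627+0+19·11·26=6061 → min 2340 | L₂..L₄: k=2: 0+2288+3·11·8=2552; k=3: 858+0+3·26·8=1482 → min 1482 | L₃..L₅: k=3: 0+1456+11·26·7=3458; k=4: 2288+0+11·8·7=2904 → min 2904.
Length 4: L₁..L₄: k=1: 0+1482+19·3·8=1938; k=2: 627+2288+19·11·8=4587; k=3: 2340+0+19·26·8=6292 → min 1938 | L₂..L₅: k=2: 0+2904+3·11·7=3135; k=3: 858+1456+3·26·7=2860; k=4: 1482+0+3·8·7=1650 → min 1650.
Length 5: L₁..L₅: k=1: 0+1650+19·3·7=2049; k=2: 627+2904+19·11·7=4994; k=3: 2340+1456+19·26·7=7254; k=4: 1938+0+19·8·7=3002 → min 2049.
Optimal order: (L₁ × (((L₂ × L₃) × L₄) × L₅)) with cost 2049.

2049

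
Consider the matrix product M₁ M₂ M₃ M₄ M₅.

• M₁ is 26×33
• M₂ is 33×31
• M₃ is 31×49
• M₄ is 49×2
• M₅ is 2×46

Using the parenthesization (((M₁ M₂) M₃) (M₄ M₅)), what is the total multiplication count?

(M₁ M₂): 26×33 by 33×31 → 26×31, cost 26·33·31 = 26598
((M₁ M₂) M₃): 26×31 by 31×49 → 26×49, cost 26·31·49 = 39494; cumulative 66092
(M₄ M₅): 49×2 by 2×46 → 49×46, cost 49·2·46 = 4508
(((M₁ M₂) M₃) (M₄ M₅)): 26×49 by 49×46 → 26×46, cost 26·49·46 = 58604; cumulative 129204
Total: 129204 scalar multiplications.

129204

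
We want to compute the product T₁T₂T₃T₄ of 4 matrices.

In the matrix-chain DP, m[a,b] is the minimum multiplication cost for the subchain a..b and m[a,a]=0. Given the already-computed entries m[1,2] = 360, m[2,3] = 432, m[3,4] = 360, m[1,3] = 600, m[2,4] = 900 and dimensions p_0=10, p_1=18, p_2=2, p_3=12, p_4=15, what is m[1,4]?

1020

m[1,4] = min over k∈[1,3] of m[1,k]+m[k+1,4]+p_{0}·p_k·p_{4}.
k=1: 0 + 900 + 10·18·15 = 3600; k=2: 360 + 360 + 10·2·15 = 1020; k=3: 600 + 0 + 10·12·15 = 2400.
Minimum: 1020 at k=2.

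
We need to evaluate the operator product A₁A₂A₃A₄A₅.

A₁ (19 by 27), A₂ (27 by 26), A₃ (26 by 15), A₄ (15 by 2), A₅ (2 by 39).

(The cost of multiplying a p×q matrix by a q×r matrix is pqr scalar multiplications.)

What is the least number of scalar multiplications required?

4692

Adjacent pairs: A₁A₂ = 19·27·26 = 13338; A₂A₃ = 27·26·15 = 10530; A₃A₄ = 26·15·2 = 780; A₄A₅ = 15·2·39 = 1170.
Length 3: A₁..A₃: k=1: 0+10530+19·27·15=18225; k=2: 13338+0+19·26·15=20748 → min 18225 | A₂..A₄: k=2: 0+780+27·26·2=2184; k=3: 10530+0+27·15·2=11340 → min 2184 | A₃..A₅: k=3: 0+1170+26·15·39=16380; k=4: 780+0+26·2·39=2808 → min 2808.
Length 4: A₁..A₄: k=1: 0+2184+19·27·2=3210; k=2: 13338+780+19·26·2=15106; k=3: 18225+0+19·15·2=18795 → min 3210 | A₂..A₅: k=2: 0+2808+27·26·39=30186; k=3: 10530+1170+27·15·39=27495; k=4: 2184+0+27·2·39=4290 → min 4290.
Length 5: A₁..A₅: k=1: 0+4290+19·27·39=24297; k=2: 13338+2808+19·26·39=35412; k=3: 18225+1170+19·15·39=30510; k=4: 3210+0+19·2·39=4692 → min 4692.
Optimal order: ((A₁(A₂(A₃A₄)))A₅) with cost 4692.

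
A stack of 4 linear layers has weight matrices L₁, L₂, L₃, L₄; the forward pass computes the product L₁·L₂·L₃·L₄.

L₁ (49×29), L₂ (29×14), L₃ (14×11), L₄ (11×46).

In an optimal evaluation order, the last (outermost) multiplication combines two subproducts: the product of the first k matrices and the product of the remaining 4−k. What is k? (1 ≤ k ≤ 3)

Adjacent pairs: L₁L₂ = 49·29·14 = 19894; L₂L₃ = 29·14·11 = 4466; L₃L₄ = 14·11·46 = 7084.
Length 3: L₁..L₃: k=1: 0+4466+49·29·11=20097; k=2: 19894+0+49·14·11=27440 → min 20097 | L₂..L₄: k=2: 0+7084+29·14·46=25760; k=3: 4466+0+29·11·46=19140 → min 19140.
Top-level splits: k=1: (L₁..L₁)·(L₂..L₄) → 0+19140+49·29·46 = 84506; k=2: (L₁..L₂)·(L₃..L₄) → 19894+7084+49·14·46 = 58534; k=3: (L₁..L₃)·(L₄..L₄) → 20097+0+49·11·46 = 44891.
Best split is after L₃, i.e. k = 3.

3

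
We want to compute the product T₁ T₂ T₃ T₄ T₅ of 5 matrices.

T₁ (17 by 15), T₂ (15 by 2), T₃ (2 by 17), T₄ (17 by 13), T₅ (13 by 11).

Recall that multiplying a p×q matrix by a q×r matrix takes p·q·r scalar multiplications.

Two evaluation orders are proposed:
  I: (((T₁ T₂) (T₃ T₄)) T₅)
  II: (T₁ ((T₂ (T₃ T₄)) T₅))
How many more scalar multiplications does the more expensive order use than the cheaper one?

1957

Order I = (((T₁ T₂) (T₃ T₄)) T₅): (T₁ T₂): 17×15 by 15×2 → 17×2, cost 17·15·2 = 510; (T₃ T₄): 2×17 by 17×13 → 2×13, cost 2·17·13 = 442; ((T₁ T₂) (T₃ T₄)): 17×2 by 2×13 → 17×13, cost 17·2·13 = 442; cumulative 1394; (((T₁ T₂) (T₃ T₄)) T₅): 17×13 by 13×11 → 17×11, cost 17·13·11 = 2431; cumulative 3825. Total 3825.
Order II = (T₁ ((T₂ (T₃ T₄)) T₅)): (T₃ T₄): 2×17 by 17×13 → 2×13, cost 2·17·13 = 442; (T₂ (T₃ T₄)): 15×2 by 2×13 → 15×13, cost 15·2·13 = 390; cumulative 832; ((T₂ (T₃ T₄)) T₅): 15×13 by 13×11 → 15×11, cost 15·13·11 = 2145; cumulative 2977; (T₁ ((T₂ (T₃ T₄)) T₅)): 17×15 by 15×11 → 17×11, cost 17·15·11 = 2805; cumulative 5782. Total 5782.
Difference: |3825 − 5782| = 1957.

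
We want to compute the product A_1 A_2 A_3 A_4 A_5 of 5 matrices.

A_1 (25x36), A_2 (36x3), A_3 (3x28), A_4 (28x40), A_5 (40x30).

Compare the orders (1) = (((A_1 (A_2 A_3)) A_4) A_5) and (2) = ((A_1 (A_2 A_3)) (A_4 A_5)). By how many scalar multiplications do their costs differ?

Order (1) = (((A_1 (A_2 A_3)) A_4) A_5): (A_2 A_3): 36×3 by 3×28 → 36×28, cost 36·3·28 = 3024; (A_1 (A_2 A_3)): 25×36 by 36×28 → 25×28, cost 25·36·28 = 25200; cumulative 28224; ((A_1 (A_2 A_3)) A_4): 25×28 by 28×40 → 25×40, cost 25·28·40 = 28000; cumulative 56224; (((A_1 (A_2 A_3)) A_4) A_5): 25×40 by 40×30 → 25×30, cost 25·40·30 = 30000; cumulative 86224. Total 86224.
Order (2) = ((A_1 (A_2 A_3)) (A_4 A_5)): (A_2 A_3): 36×3 by 3×28 → 36×28, cost 36·3·28 = 3024; (A_1 (A_2 A_3)): 25×36 by 36×28 → 25×28, cost 25·36·28 = 25200; cumulative 28224; (A_4 A_5): 28×40 by 40×30 → 28×30, cost 28·40·30 = 33600; ((A_1 (A_2 A_3)) (A_4 A_5)): 25×28 by 28×30 → 25×30, cost 25·28·30 = 21000; cumulative 82824. Total 82824.
Difference: |86224 − 82824| = 3400.

3400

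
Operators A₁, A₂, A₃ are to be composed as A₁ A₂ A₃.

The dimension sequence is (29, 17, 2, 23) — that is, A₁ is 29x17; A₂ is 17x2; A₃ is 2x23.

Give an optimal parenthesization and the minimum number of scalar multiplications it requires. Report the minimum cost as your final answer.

(A₁ (A₂ A₃)): cost 12121.
((A₁ A₂) A₃): cost 2320.
Optimal: ((A₁ A₂) A₃) with cost 2320.

2320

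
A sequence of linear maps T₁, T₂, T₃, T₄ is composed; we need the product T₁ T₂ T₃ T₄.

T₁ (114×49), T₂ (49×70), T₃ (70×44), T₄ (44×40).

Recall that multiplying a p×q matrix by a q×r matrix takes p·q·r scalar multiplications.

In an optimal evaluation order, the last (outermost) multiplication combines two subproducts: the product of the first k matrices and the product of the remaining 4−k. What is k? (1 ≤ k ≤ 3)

Adjacent pairs: T₁T₂ = 114·49·70 = 391020; T₂T₃ = 49·70·44 = 150920; T₃T₄ = 70·44·40 = 123200.
Length 3: T₁..T₃: k=1: 0+150920+114·49·44=396704; k=2: 391020+0+114·70·44=742140 → min 396704 | T₂..T₄: k=2: 0+123200+49·70·40=260400; k=3: 150920+0+49·44·40=237160 → min 237160.
Top-level splits: k=1: (T₁..T₁)·(T₂..T₄) → 0+237160+114·49·40 = 460600; k=2: (T₁..T₂)·(T₃..T₄) → 391020+123200+114·70·40 = 833420; k=3: (T₁..T₃)·(T₄..T₄) → 396704+0+114·44·40 = 597344.
Best split is after T₁, i.e. k = 1.

1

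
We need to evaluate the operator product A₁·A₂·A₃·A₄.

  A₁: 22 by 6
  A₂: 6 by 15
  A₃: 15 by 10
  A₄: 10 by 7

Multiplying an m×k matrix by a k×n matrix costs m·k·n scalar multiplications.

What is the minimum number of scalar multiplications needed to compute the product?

Adjacent pairs: A₁A₂ = 22·6·15 = 1980; A₂A₃ = 6·15·10 = 900; A₃A₄ = 15·10·7 = 1050.
Length 3: A₁..A₃: k=1: 0+900+22·6·10=2220; k=2: 1980+0+22·15·10=5280 → min 2220 | A₂..A₄: k=2: 0+1050+6·15·7=1680; k=3: 900+0+6·10·7=1320 → min 1320.
Length 4: A₁..A₄: k=1: 0+1320+22·6·7=2244; k=2: 1980+1050+22·15·7=5340; k=3: 2220+0+22·10·7=3760 → min 2244.
Optimal order: (A₁·((A₂·A₃)·A₄)) with cost 2244.

2244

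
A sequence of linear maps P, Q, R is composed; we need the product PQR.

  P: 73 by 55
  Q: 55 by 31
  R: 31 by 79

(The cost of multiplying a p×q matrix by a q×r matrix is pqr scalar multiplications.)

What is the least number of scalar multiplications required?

Order (P(QR)): (QR): 55×31 by 31×79 → 55×79, cost 55·31·79 = 134695; (P(QR)): 73×55 by 55×79 → 73×79, cost 73·55·79 = 317185; cumulative 451880. Total 451880.
Order ((PQ)R): (PQ): 73×55 by 55×31 → 73×31, cost 73·55·31 = 124465; ((PQ)R): 73×31 by 31×79 → 73×79, cost 73·31·79 = 178777; cumulative 303242. Total 303242.
Minimum: 303242.

303242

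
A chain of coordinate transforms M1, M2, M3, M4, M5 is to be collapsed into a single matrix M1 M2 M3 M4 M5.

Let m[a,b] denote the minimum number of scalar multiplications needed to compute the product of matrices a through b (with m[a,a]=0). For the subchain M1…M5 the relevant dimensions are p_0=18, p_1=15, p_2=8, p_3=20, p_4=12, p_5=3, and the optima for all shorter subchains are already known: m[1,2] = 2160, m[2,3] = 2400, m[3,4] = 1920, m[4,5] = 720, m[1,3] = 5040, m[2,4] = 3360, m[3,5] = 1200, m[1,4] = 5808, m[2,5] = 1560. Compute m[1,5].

m[1,5] = min over k∈[1,4] of m[1,k]+m[k+1,5]+p_{0}·p_k·p_{5}.
k=1: 0 + 1560 + 18·15·3 = 2370; k=2: 2160 + 1200 + 18·8·3 = 3792; k=3: 5040 + 720 + 18·20·3 = 6840; k=4: 5808 + 0 + 18·12·3 = 6456.
Minimum: 2370 at k=1.

2370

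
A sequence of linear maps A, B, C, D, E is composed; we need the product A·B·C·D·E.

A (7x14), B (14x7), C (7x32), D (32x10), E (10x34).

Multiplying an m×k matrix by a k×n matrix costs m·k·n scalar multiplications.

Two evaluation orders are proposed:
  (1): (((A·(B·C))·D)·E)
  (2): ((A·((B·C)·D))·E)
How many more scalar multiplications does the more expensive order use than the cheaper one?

84

Order (1) = (((A·(B·C))·D)·E): (B·C): 14×7 by 7×32 → 14×32, cost 14·7·32 = 3136; (A·(B·C)): 7×14 by 14×32 → 7×32, cost 7·14·32 = 3136; cumulative 6272; ((A·(B·C))·D): 7×32 by 32×10 → 7×10, cost 7·32·10 = 2240; cumulative 8512; (((A·(B·C))·D)·E): 7×10 by 10×34 → 7×34, cost 7·10·34 = 2380; cumulative 10892. Total 10892.
Order (2) = ((A·((B·C)·D))·E): (B·C): 14×7 by 7×32 → 14×32, cost 14·7·32 = 3136; ((B·C)·D): 14×32 by 32×10 → 14×10, cost 14·32·10 = 4480; cumulative 7616; (A·((B·C)·D)): 7×14 by 14×10 → 7×10, cost 7·14·10 = 980; cumulative 8596; ((A·((B·C)·D))·E): 7×10 by 10×34 → 7×34, cost 7·10·34 = 2380; cumulative 10976. Total 10976.
Difference: |10892 − 10976| = 84.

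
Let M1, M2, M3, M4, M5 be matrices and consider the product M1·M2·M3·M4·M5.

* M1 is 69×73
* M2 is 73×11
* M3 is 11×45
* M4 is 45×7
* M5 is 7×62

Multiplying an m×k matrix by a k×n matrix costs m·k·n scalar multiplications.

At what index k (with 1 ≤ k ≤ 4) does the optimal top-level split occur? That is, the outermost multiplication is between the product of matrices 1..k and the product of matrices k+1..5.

Adjacent pairs: M1M2 = 69·73·11 = 55407; M2M3 = 73·11·45 = 36135; M3M4 = 11·45·7 = 3465; M4M5 = 45·7·62 = 19530.
Length 3: M1..M3: k=1: 0+36135+69·73·45=262800; k=2: 55407+0+69·11·45=89562 → min 89562 | M2..M4: k=2: 0+3465+73·11·7=9086; k=3: 36135+0+73·45·7=59130 → min 9086 | M3..M5: k=3: 0+19530+11·45·62=50220; k=4: 3465+0+11·7·62=8239 → min 8239.
Length 4: M1..M4: k=1: 0+9086+69·73·7=44345; k=2: 55407+3465+69·11·7=64185; k=3: 89562+0+69·45·7=111297 → min 44345 | M2..M5: k=2: 0+8239+73·11·62=58025; k=3: 36135+19530+73·45·62=259335; k=4: 9086+0+73·7·62=40768 → min 40768.
Top-level splits: k=1: (M1..M1)·(M2..M5) → 0+40768+69·73·62 = 353062; k=2: (M1..M2)·(M3..M5) → 55407+8239+69·11·62 = 110704; k=3: (M1..M3)·(M4..M5) → 89562+19530+69·45·62 = 301602; k=4: (M1..M4)·(M5..M5) → 44345+0+69·7·62 = 74291.
Best split is after M4, i.e. k = 4.

4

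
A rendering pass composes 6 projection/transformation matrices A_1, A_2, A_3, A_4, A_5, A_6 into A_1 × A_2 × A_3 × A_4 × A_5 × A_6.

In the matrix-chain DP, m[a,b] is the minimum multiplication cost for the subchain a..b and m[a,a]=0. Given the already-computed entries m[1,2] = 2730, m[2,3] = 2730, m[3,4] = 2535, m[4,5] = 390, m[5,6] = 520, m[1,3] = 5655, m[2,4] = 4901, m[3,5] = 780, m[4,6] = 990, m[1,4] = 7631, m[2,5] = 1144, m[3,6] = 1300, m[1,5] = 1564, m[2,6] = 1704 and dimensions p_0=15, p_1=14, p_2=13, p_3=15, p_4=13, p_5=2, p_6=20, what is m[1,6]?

2164

m[1,6] = min over k∈[1,5] of m[1,k]+m[k+1,6]+p_{0}·p_k·p_{6}.
k=1: 0 + 1704 + 15·14·20 = 5904; k=2: 2730 + 1300 + 15·13·20 = 7930; k=3: 5655 + 990 + 15·15·20 = 11145; k=4: 7631 + 520 + 15·13·20 = 12051; k=5: 1564 + 0 + 15·2·20 = 2164.
Minimum: 2164 at k=5.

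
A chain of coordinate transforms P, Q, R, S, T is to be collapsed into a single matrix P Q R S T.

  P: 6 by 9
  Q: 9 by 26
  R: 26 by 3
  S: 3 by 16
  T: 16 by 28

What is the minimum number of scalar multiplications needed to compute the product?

Adjacent pairs: PQ = 6·9·26 = 1404; QR = 9·26·3 = 702; RS = 26·3·16 = 1248; ST = 3·16·28 = 1344.
Length 3: P..R: k=1: 0+702+6·9·3=864; k=2: 1404+0+6·26·3=1872 → min 864 | Q..S: k=2: 0+1248+9·26·16=4992; k=3: 702+0+9·3·16=1134 → min 1134 | R..T: k=3: 0+1344+26·3·28=3528; k=4: 1248+0+26·16·28=12896 → min 3528.
Length 4: P..S: k=1: 0+1134+6·9·16=1998; k=2: 1404+1248+6·26·16=5148; k=3: 864+0+6·3·16=1152 → min 1152 | Q..T: k=2: 0+3528+9·26·28=10080; k=3: 702+1344+9·3·28=2802; k=4: 1134+0+9·16·28=5166 → min 2802.
Length 5: P..T: k=1: 0+2802+6·9·28=4314; k=2: 1404+3528+6·26·28=9300; k=3: 864+1344+6·3·28=2712; k=4: 1152+0+6·16·28=3840 → min 2712.
Optimal order: ((P (Q R)) (S T)) with cost 2712.

2712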